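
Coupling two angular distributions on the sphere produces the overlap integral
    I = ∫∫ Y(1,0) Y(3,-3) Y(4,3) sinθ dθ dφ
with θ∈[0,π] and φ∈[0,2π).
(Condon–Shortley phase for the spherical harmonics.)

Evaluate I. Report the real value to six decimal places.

-0.162868

Rules hold: Σm=0, L=8 even, 2≤4≤4.
N = 3·7·9 = 189
Δ = 0!·2!·6!/9! = 1/252
Racah Σ t=0..0: t=0:+1/36 = 1/36
⇒ 3j(1 3 4; 0 0 0)² = 4/63, sgn +1
Racah Σ t=0..0: t=0:+1/720 = 1/720
⇒ 3j(1 3 4; 0 -3 3)² = 1/36, sgn -1
4πI² = N·(3j₀)²·(3jₘ)² = 1/3
I = -1·√(0.333333/4π) = -0.16286750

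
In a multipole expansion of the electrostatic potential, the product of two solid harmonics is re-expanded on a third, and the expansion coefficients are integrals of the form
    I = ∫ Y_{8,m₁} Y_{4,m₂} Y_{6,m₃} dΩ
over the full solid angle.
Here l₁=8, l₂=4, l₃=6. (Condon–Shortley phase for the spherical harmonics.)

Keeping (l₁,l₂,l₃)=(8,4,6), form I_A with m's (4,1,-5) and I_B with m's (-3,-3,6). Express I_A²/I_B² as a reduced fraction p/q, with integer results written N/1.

Shared (l₁,l₂,l₃)=(8,4,6): N and (l;000)² cancel in I_A²/I_B².
A: Δ = 6!·10!·2!/19! = 1/23279256; Racah Σ t=3..4: t=3:−1/26127360 t=4:+1/174182400 = -17/522547200; ⇒ 3j(8 4 6; 4 1 -5)² = 935/62244, sgn +1
B: Δ = 6!·10!·2!/19! = 1/23279256; Racah Σ t=1..1: t=1:−1/870912000 = -1/870912000; ⇒ 3j(8 4 6; -3 -3 6)² = 11/16796, sgn -1
I_A²/I_B² = (935/62244)/(11/16796) = 1445/63

1445/63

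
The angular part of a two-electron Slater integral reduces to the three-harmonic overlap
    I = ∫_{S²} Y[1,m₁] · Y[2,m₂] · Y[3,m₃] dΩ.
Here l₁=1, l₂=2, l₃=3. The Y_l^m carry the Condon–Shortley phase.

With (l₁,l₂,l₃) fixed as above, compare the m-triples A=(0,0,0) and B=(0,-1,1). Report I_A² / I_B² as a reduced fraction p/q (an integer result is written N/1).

9/8

Same 1,2,3: normalisation and zero-m 3j drop out of the ratio.
A: Δ: 0! 2! 4! / 7! → 1/105; sum: t=0:+1/4 = 1/4; 3j²(1 2 3; 0 0 0) = Δ·Π!·Σ² = 3/35  (sign -1)
B: Δ: 0! 2! 4! / 7! → 1/105; sum: t=0:+1/6 = 1/6; 3j²(1 2 3; 0 -1 1) = Δ·Π!·Σ² = 8/105  (sign +1)
I_A²/I_B² = (3/35)/(8/105) = 9/8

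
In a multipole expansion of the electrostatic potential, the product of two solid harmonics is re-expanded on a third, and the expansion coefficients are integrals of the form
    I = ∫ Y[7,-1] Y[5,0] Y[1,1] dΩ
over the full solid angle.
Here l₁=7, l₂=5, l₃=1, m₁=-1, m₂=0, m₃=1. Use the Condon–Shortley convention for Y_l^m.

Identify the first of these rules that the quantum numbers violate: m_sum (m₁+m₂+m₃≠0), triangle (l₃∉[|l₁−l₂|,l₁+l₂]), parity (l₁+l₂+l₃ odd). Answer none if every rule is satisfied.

m₁+m₂+m₃ = -1 + 0 + 1 = 0  ✓
triangle: |7−5|=2 ≤ l₃=1 ≤ 7+5=12  ✗
parity: l₁+l₂+l₃ = 13 is odd

triangle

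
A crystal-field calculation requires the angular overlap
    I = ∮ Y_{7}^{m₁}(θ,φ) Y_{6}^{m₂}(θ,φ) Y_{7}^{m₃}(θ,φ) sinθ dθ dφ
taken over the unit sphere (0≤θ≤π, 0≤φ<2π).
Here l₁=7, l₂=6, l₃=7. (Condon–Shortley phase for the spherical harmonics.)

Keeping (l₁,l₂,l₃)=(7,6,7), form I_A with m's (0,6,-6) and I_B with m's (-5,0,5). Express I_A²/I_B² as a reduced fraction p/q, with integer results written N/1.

208/25

Same 7,6,7: normalisation and zero-m 3j drop out of the ratio.
A: Δ: 6! 8! 6! / 21! → 1/2444321880; sum: t=6:+1/2612736000 = 1/2612736000; 3j²(7 6 7; 0 6 -6) = Δ·Π!·Σ² = 22/4845  (sign -1)
B: Δ: 6! 8! 6! / 21! → 1/2444321880; sum: t=4:+1/92897280 t=5:−1/72576000 t=6:+1/746496000 = -1/597196800; 3j²(7 6 7; -5 0 5) = Δ·Π!·Σ² = 55/100776  (sign -1)
I_A²/I_B² = (22/4845)/(55/100776) = 208/25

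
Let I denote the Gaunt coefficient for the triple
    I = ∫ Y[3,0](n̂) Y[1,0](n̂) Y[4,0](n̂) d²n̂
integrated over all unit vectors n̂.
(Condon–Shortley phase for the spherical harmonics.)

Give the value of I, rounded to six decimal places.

0.246233

Rules hold: Σm=0, L=8 even, 2≤4≤4.
N = 7·3·9 = 189
Δ = 0!·6!·2!/9! = 1/252
Racah Σ t=0..0: t=0:+1/36 = 1/36
⇒ 3j(3 1 4; 0 0 0)² = 4/63, sgn +1
(m-triple is (0,0,0) — same symbol as above.)
4πI² = N·(3j₀)²·(3jₘ)² = 16/21
I = +1·√(0.761905/4π) = 0.24623252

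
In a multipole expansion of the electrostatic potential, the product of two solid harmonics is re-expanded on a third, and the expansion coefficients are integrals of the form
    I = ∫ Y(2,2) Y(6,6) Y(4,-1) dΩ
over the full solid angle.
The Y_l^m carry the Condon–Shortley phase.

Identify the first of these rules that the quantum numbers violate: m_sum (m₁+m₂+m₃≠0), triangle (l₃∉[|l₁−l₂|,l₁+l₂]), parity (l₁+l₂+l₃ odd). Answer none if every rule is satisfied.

m_sum

m₁+m₂+m₃ = 2 + 6 − 1 = 7  ✗
triangle: |2−6|=4 ≤ l₃=4 ≤ 2+6=8
parity: l₁+l₂+l₃ = 12 is even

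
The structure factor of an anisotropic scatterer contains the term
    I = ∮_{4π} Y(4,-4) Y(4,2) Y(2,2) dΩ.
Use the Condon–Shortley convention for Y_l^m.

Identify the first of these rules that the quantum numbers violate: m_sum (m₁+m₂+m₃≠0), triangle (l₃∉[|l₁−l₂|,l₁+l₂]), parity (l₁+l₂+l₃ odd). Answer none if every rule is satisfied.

Σmᵢ = 0  ✓
l₃∈[|l₁−l₂|,l₁+l₂]=[0,8], have l₃=2  ✓
Σlᵢ = 10 ⇒ even  ✓

none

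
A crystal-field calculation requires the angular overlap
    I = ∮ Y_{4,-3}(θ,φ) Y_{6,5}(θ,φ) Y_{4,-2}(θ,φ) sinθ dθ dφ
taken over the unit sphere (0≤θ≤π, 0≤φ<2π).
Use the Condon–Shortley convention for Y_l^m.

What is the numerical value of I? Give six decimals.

Rules hold: Σm=0, L=14 even, 2≤4≤10.
N = 9·13·9 = 1053
Δ = 6!·2!·6!/15! = 1/1261260
Racah Σ t=2..4: t=2:+1/4608 t=3:−1/1296 t=4:+1/4608 = -7/20736
⇒ 3j(4 6 4; 0 0 0)² = 20/1287, sgn -1
Racah Σ t=5..6: t=5:−1/172800 t=6:+1/86400 = 1/172800
⇒ 3j(4 6 4; -3 5 -2)² = 1/130, sgn +1
4πI² = N·(3j₀)²·(3jₘ)² = 18/143
I = -1·√(0.125874/4π) = -0.10008369

-0.100084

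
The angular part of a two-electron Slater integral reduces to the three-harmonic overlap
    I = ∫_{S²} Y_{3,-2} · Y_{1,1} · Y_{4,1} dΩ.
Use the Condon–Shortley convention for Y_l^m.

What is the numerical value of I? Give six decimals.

Rules hold: Σm=0, L=8 even, 2≤4≤4.
N = 7·3·9 = 189
Δ = 0!·6!·2!/9! = 1/252
Racah Σ t=0..0: t=0:+1/36 = 1/36
⇒ 3j(3 1 4; 0 0 0)² = 4/63, sgn +1
Racah Σ t=0..0: t=0:+1/240 = 1/240
⇒ 3j(3 1 4; -2 1 1)² = 1/84, sgn -1
4πI² = N·(3j₀)²·(3jₘ)² = 1/7
I = -1·√(0.142857/4π) = -0.10662181

-0.106622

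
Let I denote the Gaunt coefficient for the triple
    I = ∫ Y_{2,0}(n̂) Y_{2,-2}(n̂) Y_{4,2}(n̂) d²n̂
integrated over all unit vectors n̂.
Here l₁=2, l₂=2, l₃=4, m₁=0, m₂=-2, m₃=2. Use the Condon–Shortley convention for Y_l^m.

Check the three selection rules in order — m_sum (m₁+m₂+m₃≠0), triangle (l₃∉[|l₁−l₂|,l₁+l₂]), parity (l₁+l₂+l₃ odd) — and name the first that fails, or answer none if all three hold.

azimuthal sum: 0 − 2 + 2 = 0  ✓
0 ≤ 4 ≤ 4 (triangle on l)  ✓
L = 2 + 2 + 4 = 8 (even)  ✓

none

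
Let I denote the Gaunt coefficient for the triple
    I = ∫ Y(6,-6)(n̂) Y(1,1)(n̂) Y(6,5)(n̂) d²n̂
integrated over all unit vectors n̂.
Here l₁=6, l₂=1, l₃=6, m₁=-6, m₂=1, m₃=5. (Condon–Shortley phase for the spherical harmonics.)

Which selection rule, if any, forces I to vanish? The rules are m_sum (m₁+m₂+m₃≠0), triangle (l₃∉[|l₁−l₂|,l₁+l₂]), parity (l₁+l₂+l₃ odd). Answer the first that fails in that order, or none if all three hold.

m₁+m₂+m₃ = -6 + 1 + 5 = 0  ✓
triangle: |6−1|=5 ≤ l₃=6 ≤ 6+1=7  ✓
parity: l₁+l₂+l₃ = 13 is odd  ✗

parity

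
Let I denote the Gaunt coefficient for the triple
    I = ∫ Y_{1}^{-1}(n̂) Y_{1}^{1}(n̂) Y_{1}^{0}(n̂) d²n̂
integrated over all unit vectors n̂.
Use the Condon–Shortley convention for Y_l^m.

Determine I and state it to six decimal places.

l₁+l₂+l₃=3 is odd: 3j(l;000)=0 ⇒ I=0

0.000000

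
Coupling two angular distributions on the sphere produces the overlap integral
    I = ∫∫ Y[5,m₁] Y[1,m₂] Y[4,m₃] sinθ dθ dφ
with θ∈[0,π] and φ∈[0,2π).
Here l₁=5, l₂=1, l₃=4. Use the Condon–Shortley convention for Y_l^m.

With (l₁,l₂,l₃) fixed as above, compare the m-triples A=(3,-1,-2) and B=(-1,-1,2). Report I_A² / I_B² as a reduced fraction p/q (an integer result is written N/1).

Same 5,1,4: normalisation and zero-m 3j drop out of the ratio.
A: Δ: 2! 8! 0! / 11! → 1/495; sum: t=0:+1/2880 = 1/2880; 3j²(5 1 4; 3 -1 -2) = Δ·Π!·Σ² = 28/495  (sign +1)
B: Δ: 2! 8! 0! / 11! → 1/495; sum: t=0:+1/2880 = 1/2880; 3j²(5 1 4; -1 -1 2) = Δ·Π!·Σ² = 2/165  (sign +1)
I_A²/I_B² = (28/495)/(2/165) = 14/3

14/3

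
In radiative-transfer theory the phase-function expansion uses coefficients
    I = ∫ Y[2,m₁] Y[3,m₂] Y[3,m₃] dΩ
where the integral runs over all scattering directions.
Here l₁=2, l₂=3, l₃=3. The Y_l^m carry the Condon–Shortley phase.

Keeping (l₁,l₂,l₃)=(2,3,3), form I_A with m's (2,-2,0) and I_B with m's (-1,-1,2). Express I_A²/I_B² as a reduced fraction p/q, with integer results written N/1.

l's match ⇒ only the (l;m) 3-j factors differ between A and B.
A: triangle coeff Δ(2,3,3) = 1/3780; Σ_t [0,0]: t=0:+1/24 = 1/24; (3j)²=1/21 [(2 3 3; 2 -2 0)], sign=-1
B: triangle coeff Δ(2,3,3) = 1/3780; Σ_t [1,2]: t=1:−1/12 t=2:+1/48 = -1/16; (3j)²=1/28 [(2 3 3; -1 -1 2)], sign=+1
I_A²/I_B² = (1/21)/(1/28) = 4/3

4/3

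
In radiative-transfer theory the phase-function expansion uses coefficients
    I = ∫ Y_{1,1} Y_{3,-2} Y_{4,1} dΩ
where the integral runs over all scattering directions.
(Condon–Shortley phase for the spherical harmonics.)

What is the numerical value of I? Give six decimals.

-0.106622

Rules hold: Σm=0, L=8 even, 2≤4≤4.
N = 3·7·9 = 189
Δ = 0!·2!·6!/9! = 1/252
Racah Σ t=0..0: t=0:+1/36 = 1/36
⇒ 3j(1 3 4; 0 0 0)² = 4/63, sgn +1
Racah Σ t=0..0: t=0:+1/240 = 1/240
⇒ 3j(1 3 4; 1 -2 1)² = 1/84, sgn -1
4πI² = N·(3j₀)²·(3jₘ)² = 1/7
I = -1·√(0.142857/4π) = -0.10662181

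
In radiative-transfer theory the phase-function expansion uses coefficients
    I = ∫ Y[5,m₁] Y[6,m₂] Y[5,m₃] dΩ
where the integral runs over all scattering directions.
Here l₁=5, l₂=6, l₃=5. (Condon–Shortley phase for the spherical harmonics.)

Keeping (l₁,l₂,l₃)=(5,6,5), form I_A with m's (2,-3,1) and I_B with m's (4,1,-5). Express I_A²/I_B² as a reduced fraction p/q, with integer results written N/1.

4/7

l's match ⇒ only the (l;m) 3-j factors differ between A and B.
A: triangle coeff Δ(5,6,5) = 1/28588560; Σ_t [0,3]: t=0:+1/155520 t=1:−1/23040 t=2:+1/34560 t=3:−1/622080 = -1/103680; (3j)²=9/2431 [(5 6 5; 2 -3 1)], sign=-1
B: triangle coeff Δ(5,6,5) = 1/28588560; Σ_t [1,1]: t=1:−1/2073600 = -1/2073600; (3j)²=63/9724 [(5 6 5; 4 1 -5)], sign=-1
I_A²/I_B² = (9/2431)/(63/9724) = 4/7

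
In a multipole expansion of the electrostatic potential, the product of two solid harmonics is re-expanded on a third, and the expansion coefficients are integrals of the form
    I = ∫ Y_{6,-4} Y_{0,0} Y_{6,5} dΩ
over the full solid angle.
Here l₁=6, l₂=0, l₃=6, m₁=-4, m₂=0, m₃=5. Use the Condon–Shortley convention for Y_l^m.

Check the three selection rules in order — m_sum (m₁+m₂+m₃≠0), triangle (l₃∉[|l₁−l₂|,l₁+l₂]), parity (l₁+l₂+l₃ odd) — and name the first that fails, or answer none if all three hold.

m₁+m₂+m₃ = -4 + 0 + 5 = 1  ✗
triangle: |6−0|=6 ≤ l₃=6 ≤ 6+0=6
parity: l₁+l₂+l₃ = 12 is even

m_sum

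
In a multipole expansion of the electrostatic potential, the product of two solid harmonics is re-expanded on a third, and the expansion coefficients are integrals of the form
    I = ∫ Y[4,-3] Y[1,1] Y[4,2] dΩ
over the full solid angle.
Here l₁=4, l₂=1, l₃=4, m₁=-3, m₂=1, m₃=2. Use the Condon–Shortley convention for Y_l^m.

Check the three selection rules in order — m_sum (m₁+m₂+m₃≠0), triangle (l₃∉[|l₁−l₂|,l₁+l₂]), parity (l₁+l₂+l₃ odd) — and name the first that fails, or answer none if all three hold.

parity

m₁+m₂+m₃ = -3 + 1 + 2 = 0  ✓
triangle: |4−1|=3 ≤ l₃=4 ≤ 4+1=5  ✓
parity: l₁+l₂+l₃ = 9 is odd  ✗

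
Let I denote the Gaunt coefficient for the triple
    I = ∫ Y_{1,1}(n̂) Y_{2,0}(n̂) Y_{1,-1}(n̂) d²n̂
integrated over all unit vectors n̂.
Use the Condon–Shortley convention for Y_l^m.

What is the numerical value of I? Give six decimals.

0.126157

Checks pass: Σm=0; 4 even; l₃=1∈[1,3].
(2·1+1)(2·2+1)(2·1+1) = 45
Δ: 2! 0! 2! / 5! → 1/30
sum: t=1:−1/1 = -1/1
3j²(1 2 1; 0 0 0) = Δ·Π!·Σ² = 2/15  (sign +1)
sum: t=0:+1/4 = 1/4
3j²(1 2 1; 1 0 -1) = Δ·Π!·Σ² = 1/30  (sign +1)
combine: 4πI² = 45·2/15·1/30 = 1/5
take √, sign +1: I = 0.12615663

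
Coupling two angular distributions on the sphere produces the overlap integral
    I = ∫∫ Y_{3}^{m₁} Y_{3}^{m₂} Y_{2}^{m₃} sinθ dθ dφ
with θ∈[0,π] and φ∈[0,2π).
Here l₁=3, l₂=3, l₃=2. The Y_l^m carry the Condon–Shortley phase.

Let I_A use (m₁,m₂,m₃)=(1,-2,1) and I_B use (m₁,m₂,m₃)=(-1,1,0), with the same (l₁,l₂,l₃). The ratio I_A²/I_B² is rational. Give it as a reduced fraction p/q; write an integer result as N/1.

Same 3,3,2: normalisation and zero-m 3j drop out of the ratio.
A: Δ: 4! 2! 2! / 9! → 1/3780; sum: t=0:+1/48 t=1:−1/12 = -1/16; 3j²(3 3 2; 1 -2 1) = Δ·Π!·Σ² = 1/28  (sign +1)
B: Δ: 4! 2! 2! / 9! → 1/3780; sum: t=2:+1/16 t=3:−1/6 t=4:+1/96 = -3/32; 3j²(3 3 2; -1 1 0) = Δ·Π!·Σ² = 3/140  (sign -1)
I_A²/I_B² = (1/28)/(3/140) = 5/3

5/3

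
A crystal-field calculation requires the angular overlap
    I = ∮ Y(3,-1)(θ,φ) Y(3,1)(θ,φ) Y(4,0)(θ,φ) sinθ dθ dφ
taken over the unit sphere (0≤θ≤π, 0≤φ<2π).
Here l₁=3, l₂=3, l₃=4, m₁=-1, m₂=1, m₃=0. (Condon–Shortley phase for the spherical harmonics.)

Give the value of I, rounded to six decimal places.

m-sum 0 ✓  L=10 even ✓  0≤4≤6 ✓
Π(2lᵢ+1) = 7×7×9 = 441
triangle coeff Δ(3,3,4) = 1/34650
Σ_t [0,2]: t=0:+1/72 t=1:−1/16 t=2:+1/72 = -5/144
(3j)²=2/77 [(3 3 4; 0 0 0)], sign=-1
Σ_t [0,2]: t=0:+1/1152 t=1:−1/36 t=2:+1/32 = 5/1152
(3j)²=1/1386 [(3 3 4; -1 1 0)], sign=+1
⇒ 4πI² = 1/121
I = (-1)√(1/121/(4π)) = -0.02564498

-0.025645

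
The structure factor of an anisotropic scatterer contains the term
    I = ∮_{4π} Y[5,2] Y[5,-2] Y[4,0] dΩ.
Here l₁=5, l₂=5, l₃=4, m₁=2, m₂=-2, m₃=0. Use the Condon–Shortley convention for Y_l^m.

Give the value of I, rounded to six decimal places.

Checks pass: Σm=0; 14 even; l₃=4∈[0,10].
(2·5+1)(2·5+1)(2·4+1) = 1089
Δ: 6! 4! 4! / 15! → 1/3153150
sum: t=1:−1/69120 t=2:+1/1728 t=3:−1/576 t=4:+1/1728 t=5:−1/69120 = -7/11520
3j²(5 5 4; 0 0 0) = Δ·Π!·Σ² = 2/143  (sign -1)
sum: t=0:+1/25920 t=1:−1/1920 t=2:+1/1728 t=3:−1/20736 = 1/20736
3j²(5 5 4; 2 -2 0) = Δ·Π!·Σ² = 1/2574  (sign +1)
combine: 4πI² = 1089·2/143·1/2574 = 1/169
take √, sign -1: I = -0.02169960

-0.021700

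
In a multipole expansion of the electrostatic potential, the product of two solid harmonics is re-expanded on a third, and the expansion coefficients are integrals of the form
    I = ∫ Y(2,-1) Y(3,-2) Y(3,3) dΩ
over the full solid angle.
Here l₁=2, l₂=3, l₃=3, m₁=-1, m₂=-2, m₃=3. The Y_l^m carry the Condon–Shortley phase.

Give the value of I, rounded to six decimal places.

-0.210261

Rules hold: Σm=0, L=8 even, 1≤3≤5.
N = 5·7·7 = 245
Δ = 2!·2!·4!/9! = 1/3780
Racah Σ t=0..2: t=0:+1/24 t=1:−1/4 t=2:+1/24 = -1/6
⇒ 3j(2 3 3; 0 0 0)² = 4/105, sgn +1
Racah Σ t=1..1: t=1:−1/48 = -1/48
⇒ 3j(2 3 3; -1 -2 3)² = 5/84, sgn -1
4πI² = N·(3j₀)²·(3jₘ)² = 5/9
I = -1·√(0.555556/4π) = -0.21026104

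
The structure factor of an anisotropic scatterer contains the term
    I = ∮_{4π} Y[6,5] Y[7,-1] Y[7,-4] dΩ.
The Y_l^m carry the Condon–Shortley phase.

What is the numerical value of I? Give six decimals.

m-sum 0 ✓  L=20 even ✓  1≤7≤13 ✓
Π(2lᵢ+1) = 13×15×15 = 2925
triangle coeff Δ(6,7,7) = 1/2444321880
Σ_t [0,6]: t=0:+1/2612736000 t=1:−1/20736000 t=2:+1/1658880 t=3:−1/746496 t=4:+1/1658880 t=5:−1/20736000 t=6:+1/2612736000 = -1/4354560
(3j)²=1000/138567 [(6 7 7; 0 0 0)], sign=+1
Σ_t [0,1]: t=0:+1/124416000 t=1:−1/62208000 = -1/124416000
(3j)²=154/20995 [(6 7 7; 5 -1 -4)], sign=+1
⇒ 4πI² = 210000/1356277
I = (+1)√(210000/1356277/(4π)) = 0.11100193

0.111002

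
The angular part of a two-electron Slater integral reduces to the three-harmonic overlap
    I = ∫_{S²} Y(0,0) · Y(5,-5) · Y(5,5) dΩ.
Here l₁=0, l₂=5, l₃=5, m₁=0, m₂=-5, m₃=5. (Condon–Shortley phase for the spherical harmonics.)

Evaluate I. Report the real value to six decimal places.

Checks pass: Σm=0; 10 even; l₃=5∈[5,5].
(2·0+1)(2·5+1)(2·5+1) = 121
Δ: 0! 0! 10! / 11! → 1/11
sum: t=0:+1/14400 = 1/14400
3j²(0 5 5; 0 0 0) = Δ·Π!·Σ² = 1/11  (sign -1)
sum: t=0:+1/3628800 = 1/3628800
3j²(0 5 5; 0 -5 5) = Δ·Π!·Σ² = 1/11  (sign +1)
combine: 4πI² = 121·1/11·1/11 = 1/1
take √, sign -1: I = -0.28209479

-0.282095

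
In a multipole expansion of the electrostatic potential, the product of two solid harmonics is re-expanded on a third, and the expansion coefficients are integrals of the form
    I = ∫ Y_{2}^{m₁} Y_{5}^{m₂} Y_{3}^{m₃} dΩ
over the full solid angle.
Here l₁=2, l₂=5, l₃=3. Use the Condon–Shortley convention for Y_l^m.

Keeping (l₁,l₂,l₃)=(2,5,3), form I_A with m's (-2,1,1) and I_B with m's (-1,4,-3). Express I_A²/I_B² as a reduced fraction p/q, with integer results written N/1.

Shared (l₁,l₂,l₃)=(2,5,3): N and (l;000)² cancel in I_A²/I_B².
A: Δ = 4!·0!·6!/11! = 1/2310; Racah Σ t=4..4: t=4:+1/1152 = 1/1152; ⇒ 3j(2 5 3; -2 1 1)² = 1/154, sgn +1
B: Δ = 4!·0!·6!/11! = 1/2310; Racah Σ t=3..3: t=3:−1/4320 = -1/4320; ⇒ 3j(2 5 3; -1 4 -3)² = 2/55, sgn -1
I_A²/I_B² = (1/154)/(2/55) = 5/28

5/28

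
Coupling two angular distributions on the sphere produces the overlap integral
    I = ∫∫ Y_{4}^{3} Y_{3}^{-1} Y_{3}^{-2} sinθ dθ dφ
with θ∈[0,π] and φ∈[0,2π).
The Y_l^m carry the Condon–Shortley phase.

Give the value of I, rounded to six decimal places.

Checks pass: Σm=0; 10 even; l₃=3∈[1,7].
(2·4+1)(2·3+1)(2·3+1) = 441
Δ: 4! 4! 2! / 11! → 1/34650
sum: t=1:−1/72 t=2:+1/16 t=3:−1/72 = 5/144
3j²(4 3 3; 0 0 0) = Δ·Π!·Σ² = 2/77  (sign -1)
sum: t=0:+1/288 t=1:−1/144 = -1/288
3j²(4 3 3; 3 -1 -2) = Δ·Π!·Σ² = 1/99  (sign +1)
combine: 4πI² = 441·2/77·1/99 = 14/121
take √, sign -1: I = -0.09595473

-0.095955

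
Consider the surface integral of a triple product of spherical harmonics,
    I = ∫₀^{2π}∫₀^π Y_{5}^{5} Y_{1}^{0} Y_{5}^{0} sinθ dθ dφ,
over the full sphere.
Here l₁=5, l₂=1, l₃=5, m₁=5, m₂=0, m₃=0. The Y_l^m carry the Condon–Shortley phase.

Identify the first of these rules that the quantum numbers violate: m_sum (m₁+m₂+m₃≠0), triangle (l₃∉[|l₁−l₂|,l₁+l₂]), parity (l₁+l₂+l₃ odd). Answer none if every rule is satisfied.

m_sum

m₁+m₂+m₃ = 5 + 0 + 0 = 5  ✗
triangle: |5−1|=4 ≤ l₃=5 ≤ 5+1=6
parity: l₁+l₂+l₃ = 11 is odd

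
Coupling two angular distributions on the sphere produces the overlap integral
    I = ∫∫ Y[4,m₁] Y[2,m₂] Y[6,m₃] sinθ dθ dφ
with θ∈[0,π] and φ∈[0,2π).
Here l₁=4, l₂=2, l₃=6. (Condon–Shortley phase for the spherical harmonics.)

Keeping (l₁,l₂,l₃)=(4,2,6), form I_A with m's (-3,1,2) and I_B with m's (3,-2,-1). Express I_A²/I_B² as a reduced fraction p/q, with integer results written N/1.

32/5

Shared (l₁,l₂,l₃)=(4,2,6): N and (l;000)² cancel in I_A²/I_B².
A: Δ = 0!·8!·4!/13! = 1/6435; Racah Σ t=0..0: t=0:+1/30240 = 1/30240; ⇒ 3j(4 2 6; -3 1 2)² = 32/6435, sgn +1
B: Δ = 0!·8!·4!/13! = 1/6435; Racah Σ t=0..0: t=0:+1/120960 = 1/120960; ⇒ 3j(4 2 6; 3 -2 -1)² = 1/1287, sgn -1
I_A²/I_B² = (32/6435)/(1/1287) = 32/5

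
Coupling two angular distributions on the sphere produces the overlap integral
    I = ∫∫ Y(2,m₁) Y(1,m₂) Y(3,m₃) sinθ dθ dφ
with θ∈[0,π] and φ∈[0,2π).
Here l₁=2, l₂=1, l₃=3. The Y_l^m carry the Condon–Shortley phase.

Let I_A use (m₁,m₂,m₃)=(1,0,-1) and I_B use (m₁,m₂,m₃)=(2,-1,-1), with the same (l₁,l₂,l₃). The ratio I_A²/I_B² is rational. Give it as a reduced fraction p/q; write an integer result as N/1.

8/1

Shared (l₁,l₂,l₃)=(2,1,3): N and (l;000)² cancel in I_A²/I_B².
A: Δ = 0!·4!·2!/7! = 1/105; Racah Σ t=0..0: t=0:+1/6 = 1/6; ⇒ 3j(2 1 3; 1 0 -1)² = 8/105, sgn +1
B: Δ = 0!·4!·2!/7! = 1/105; Racah Σ t=0..0: t=0:+1/48 = 1/48; ⇒ 3j(2 1 3; 2 -1 -1)² = 1/105, sgn +1
I_A²/I_B² = (8/105)/(1/105) = 8/1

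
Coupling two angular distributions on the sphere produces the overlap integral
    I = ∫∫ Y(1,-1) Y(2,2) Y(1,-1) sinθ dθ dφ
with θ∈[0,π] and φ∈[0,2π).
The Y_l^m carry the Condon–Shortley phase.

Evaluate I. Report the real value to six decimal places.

0.309019

Checks pass: Σm=0; 4 even; l₃=1∈[1,3].
(2·1+1)(2·2+1)(2·1+1) = 45
Δ: 2! 0! 2! / 5! → 1/30
sum: t=1:−1/1 = -1/1
3j²(1 2 1; 0 0 0) = Δ·Π!·Σ² = 2/15  (sign +1)
sum: t=2:+1/4 = 1/4
3j²(1 2 1; -1 2 -1) = Δ·Π!·Σ² = 1/5  (sign +1)
combine: 4πI² = 45·2/15·1/5 = 6/5
take √, sign +1: I = 0.30901936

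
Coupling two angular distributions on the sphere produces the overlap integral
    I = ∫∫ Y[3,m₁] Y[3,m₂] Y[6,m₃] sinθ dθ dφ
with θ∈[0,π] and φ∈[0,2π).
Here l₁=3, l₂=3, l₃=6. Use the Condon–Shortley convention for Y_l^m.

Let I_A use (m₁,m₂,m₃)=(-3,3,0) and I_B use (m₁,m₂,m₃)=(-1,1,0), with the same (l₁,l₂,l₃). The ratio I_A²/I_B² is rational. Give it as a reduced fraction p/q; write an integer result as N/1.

1/225

l's match ⇒ only the (l;m) 3-j factors differ between A and B.
A: triangle coeff Δ(3,3,6) = 1/12012; Σ_t [0,0]: t=0:+1/518400 = 1/518400; (3j)²=1/12012 [(3 3 6; -3 3 0)], sign=+1
B: triangle coeff Δ(3,3,6) = 1/12012; Σ_t [0,0]: t=0:+1/2304 = 1/2304; (3j)²=75/4004 [(3 3 6; -1 1 0)], sign=+1
I_A²/I_B² = (1/12012)/(75/4004) = 1/225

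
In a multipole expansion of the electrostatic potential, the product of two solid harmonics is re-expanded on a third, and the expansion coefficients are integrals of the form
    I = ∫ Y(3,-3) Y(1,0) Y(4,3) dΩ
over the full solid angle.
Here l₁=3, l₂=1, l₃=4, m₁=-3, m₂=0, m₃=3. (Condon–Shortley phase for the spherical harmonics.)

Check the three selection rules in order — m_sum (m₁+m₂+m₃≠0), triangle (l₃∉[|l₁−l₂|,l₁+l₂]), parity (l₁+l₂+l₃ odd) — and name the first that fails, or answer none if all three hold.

Σmᵢ = 0  ✓
l₃∈[|l₁−l₂|,l₁+l₂]=[2,4], have l₃=4  ✓
Σlᵢ = 8 ⇒ even  ✓

none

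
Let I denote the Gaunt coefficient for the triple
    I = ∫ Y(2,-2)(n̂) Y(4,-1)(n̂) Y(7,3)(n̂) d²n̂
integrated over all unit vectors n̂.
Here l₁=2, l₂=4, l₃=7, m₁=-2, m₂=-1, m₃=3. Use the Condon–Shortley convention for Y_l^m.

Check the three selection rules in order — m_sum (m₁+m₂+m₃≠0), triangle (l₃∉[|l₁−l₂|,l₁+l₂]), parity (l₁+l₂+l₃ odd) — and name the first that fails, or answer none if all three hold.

Σmᵢ = 0  ✓
l₃∈[|l₁−l₂|,l₁+l₂]=[2,6], have l₃=7  ✗
Σlᵢ = 13 ⇒ odd

triangle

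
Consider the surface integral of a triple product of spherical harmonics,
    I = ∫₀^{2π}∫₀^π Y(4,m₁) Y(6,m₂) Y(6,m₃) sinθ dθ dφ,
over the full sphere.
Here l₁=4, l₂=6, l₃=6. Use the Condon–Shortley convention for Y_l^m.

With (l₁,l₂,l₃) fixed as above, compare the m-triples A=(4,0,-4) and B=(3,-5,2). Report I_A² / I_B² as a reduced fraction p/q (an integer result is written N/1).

Same 4,6,6: normalisation and zero-m 3j drop out of the ratio.
A: Δ: 4! 4! 8! / 17! → 1/15315300; sum: t=0:+1/829440 = 1/829440; 3j²(4 6 6; 4 0 -4) = Δ·Π!·Σ² = 35/2431  (sign +1)
B: Δ: 4! 4! 8! / 17! → 1/15315300; sum: t=0:+1/725760 t=1:−1/5806080 = 1/829440; 3j²(4 6 6; 3 -5 2) = Δ·Π!·Σ² = 49/2652  (sign +1)
I_A²/I_B² = (35/2431)/(49/2652) = 60/77

60/77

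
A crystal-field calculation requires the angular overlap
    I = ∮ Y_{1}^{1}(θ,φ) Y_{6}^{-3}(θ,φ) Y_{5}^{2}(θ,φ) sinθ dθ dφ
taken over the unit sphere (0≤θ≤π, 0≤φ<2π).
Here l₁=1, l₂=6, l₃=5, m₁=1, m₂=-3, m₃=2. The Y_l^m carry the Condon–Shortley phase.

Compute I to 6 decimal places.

Checks pass: Σm=0; 12 even; l₃=5∈[5,7].
(2·1+1)(2·6+1)(2·5+1) = 429
Δ: 2! 0! 10! / 13! → 1/858
sum: t=1:−1/14400 = -1/14400
3j²(1 6 5; 0 0 0) = Δ·Π!·Σ² = 6/143  (sign +1)
sum: t=0:+1/60480 = 1/60480
3j²(1 6 5; 1 -3 2) = Δ·Π!·Σ² = 6/143  (sign -1)
combine: 4πI² = 429·6/143·6/143 = 108/143
take √, sign -1: I = -0.24515397

-0.245154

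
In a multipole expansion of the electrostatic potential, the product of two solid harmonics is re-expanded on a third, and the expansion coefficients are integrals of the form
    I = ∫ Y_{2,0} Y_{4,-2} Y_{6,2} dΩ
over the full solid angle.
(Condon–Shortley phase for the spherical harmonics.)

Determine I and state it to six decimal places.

Checks pass: Σm=0; 12 even; l₃=6∈[2,6].
(2·2+1)(2·4+1)(2·6+1) = 585
Δ: 0! 4! 8! / 13! → 1/6435
sum: t=0:+1/2304 = 1/2304
3j²(2 4 6; 0 0 0) = Δ·Π!·Σ² = 5/143  (sign +1)
sum: t=0:+1/5760 = 1/5760
3j²(2 4 6; 0 -2 2) = Δ·Π!·Σ² = 56/2145  (sign +1)
combine: 4πI² = 585·5/143·56/2145 = 840/1573
take √, sign +1: I = 0.20614383

0.206144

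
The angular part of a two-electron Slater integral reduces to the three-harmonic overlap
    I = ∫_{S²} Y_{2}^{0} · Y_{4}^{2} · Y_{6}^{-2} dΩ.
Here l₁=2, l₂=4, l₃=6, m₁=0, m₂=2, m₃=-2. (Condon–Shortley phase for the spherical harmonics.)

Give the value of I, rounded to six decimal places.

0.206144

Checks pass: Σm=0; 12 even; l₃=6∈[2,6].
(2·2+1)(2·4+1)(2·6+1) = 585
Δ: 0! 4! 8! / 13! → 1/6435
sum: t=0:+1/2304 = 1/2304
3j²(2 4 6; 0 0 0) = Δ·Π!·Σ² = 5/143  (sign +1)
sum: t=0:+1/5760 = 1/5760
3j²(2 4 6; 0 2 -2) = Δ·Π!·Σ² = 56/2145  (sign +1)
combine: 4πI² = 585·5/143·56/2145 = 840/1573
take √, sign +1: I = 0.20614383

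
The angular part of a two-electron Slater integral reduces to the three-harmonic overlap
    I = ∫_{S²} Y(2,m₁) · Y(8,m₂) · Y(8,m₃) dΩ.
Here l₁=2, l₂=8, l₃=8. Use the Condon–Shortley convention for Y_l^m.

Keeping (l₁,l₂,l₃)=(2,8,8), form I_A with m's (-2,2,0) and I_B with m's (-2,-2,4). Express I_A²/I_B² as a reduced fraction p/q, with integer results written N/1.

Same 2,8,8: normalisation and zero-m 3j drop out of the ratio.
A: Δ: 2! 2! 14! / 19! → 1/348840; sum: t=2:+1/116121600 = 1/116121600; 3j²(2 8 8; -2 2 0) = Δ·Π!·Σ² = 7/323  (sign +1)
B: Δ: 2! 2! 14! / 19! → 1/348840; sum: t=2:+1/348364800 = 1/348364800; 3j²(2 8 8; -2 -2 4) = Δ·Π!·Σ² = 11/646  (sign +1)
I_A²/I_B² = (7/323)/(11/646) = 14/11

14/11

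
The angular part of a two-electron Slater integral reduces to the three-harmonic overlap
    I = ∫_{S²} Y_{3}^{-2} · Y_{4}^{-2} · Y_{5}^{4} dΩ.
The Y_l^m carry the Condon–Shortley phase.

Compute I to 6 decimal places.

Checks pass: Σm=0; 12 even; l₃=5∈[1,7].
(2·3+1)(2·4+1)(2·5+1) = 693
Δ: 2! 4! 6! / 13! → 1/180180
sum: t=0:+1/576 t=1:−1/144 t=2:+1/576 = -1/288
3j²(3 4 5; 0 0 0) = Δ·Π!·Σ² = 20/1001  (sign +1)
sum: t=1:−1/2880 t=2:+1/8640 = -1/4320
3j²(3 4 5; -2 -2 4) = Δ·Π!·Σ² = 8/429  (sign +1)
combine: 4πI² = 693·20/1001·8/429 = 480/1859
take √, sign +1: I = 0.14334284

0.143343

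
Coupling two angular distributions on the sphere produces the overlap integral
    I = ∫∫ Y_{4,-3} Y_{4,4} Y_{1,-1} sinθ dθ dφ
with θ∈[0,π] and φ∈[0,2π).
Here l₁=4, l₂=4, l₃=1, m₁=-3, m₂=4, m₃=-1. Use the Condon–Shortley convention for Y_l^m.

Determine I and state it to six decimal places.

L=9 odd ⇒ parity kills the (l;000) factor ⇒ I = 0

0.000000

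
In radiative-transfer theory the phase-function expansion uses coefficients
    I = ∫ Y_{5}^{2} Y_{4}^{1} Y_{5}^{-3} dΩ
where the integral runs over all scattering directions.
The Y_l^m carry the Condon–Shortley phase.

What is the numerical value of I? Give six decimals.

-0.118854

Rules hold: Σm=0, L=14 even, 1≤5≤9.
N = 11·9·11 = 1089
Δ = 4!·6!·4!/15! = 1/3153150
Racah Σ t=0..4: t=0:+1/69120 t=1:−1/1728 t=2:+1/576 t=3:−1/1728 t=4:+1/69120 = 7/11520
⇒ 3j(5 4 5; 0 0 0)² = 2/143, sgn -1
Racah Σ t=1..3: t=1:−1/6912 t=2:+1/2880 t=3:−1/17280 = 1/6912
⇒ 3j(5 4 5; 2 1 -3)² = 5/429, sgn +1
4πI² = N·(3j₀)²·(3jₘ)² = 30/169
I = -1·√(0.177515/4π) = -0.11885360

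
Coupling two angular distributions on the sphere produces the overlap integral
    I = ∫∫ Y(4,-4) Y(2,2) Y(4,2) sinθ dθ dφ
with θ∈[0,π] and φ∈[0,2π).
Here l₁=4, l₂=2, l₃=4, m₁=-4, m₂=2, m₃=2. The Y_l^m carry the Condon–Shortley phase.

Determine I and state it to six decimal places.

Checks pass: Σm=0; 10 even; l₃=4∈[2,6].
(2·4+1)(2·2+1)(2·4+1) = 405
Δ: 2! 6! 2! / 11! → 1/13860
sum: t=0:+1/192 t=1:−1/36 t=2:+1/192 = -5/288
3j²(4 2 4; 0 0 0) = Δ·Π!·Σ² = 20/693  (sign -1)
sum: t=2:+1/2880 = 1/2880
3j²(4 2 4; -4 2 2) = Δ·Π!·Σ² = 2/165  (sign +1)
combine: 4πI² = 405·20/693·2/165 = 120/847
take √, sign -1: I = -0.10618031

-0.106180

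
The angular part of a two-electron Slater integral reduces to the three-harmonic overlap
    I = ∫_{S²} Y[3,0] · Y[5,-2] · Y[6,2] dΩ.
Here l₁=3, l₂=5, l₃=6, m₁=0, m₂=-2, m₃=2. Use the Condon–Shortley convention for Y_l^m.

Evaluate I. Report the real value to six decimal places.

0.058844

m-sum 0 ✓  L=14 even ✓  2≤6≤8 ✓
Π(2lᵢ+1) = 7×11×13 = 1001
triangle coeff Δ(3,5,6) = 1/675675
Σ_t [0,2]: t=0:+1/8640 t=1:−1/2304 t=2:+1/8640 = -7/34560
(3j)²=7/429 [(3 5 6; 0 0 0)], sign=-1
Σ_t [0,2]: t=0:+1/8640 t=1:−1/5760 t=2:+1/60480 = -1/24192
(3j)²=8/3003 [(3 5 6; 0 -2 2)], sign=-1
⇒ 4πI² = 56/1287
I = (+1)√(56/1287/(4π)) = 0.05884368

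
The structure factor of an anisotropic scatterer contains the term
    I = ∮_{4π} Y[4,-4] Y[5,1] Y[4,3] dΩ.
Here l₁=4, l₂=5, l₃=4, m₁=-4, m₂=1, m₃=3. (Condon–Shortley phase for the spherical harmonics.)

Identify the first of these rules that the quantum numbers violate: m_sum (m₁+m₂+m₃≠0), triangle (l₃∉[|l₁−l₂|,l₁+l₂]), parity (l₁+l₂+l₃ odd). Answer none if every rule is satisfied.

parity

azimuthal sum: -4 + 1 + 3 = 0  ✓
1 ≤ 4 ≤ 9 (triangle on l)  ✓
L = 4 + 5 + 4 = 13 (odd)  ✗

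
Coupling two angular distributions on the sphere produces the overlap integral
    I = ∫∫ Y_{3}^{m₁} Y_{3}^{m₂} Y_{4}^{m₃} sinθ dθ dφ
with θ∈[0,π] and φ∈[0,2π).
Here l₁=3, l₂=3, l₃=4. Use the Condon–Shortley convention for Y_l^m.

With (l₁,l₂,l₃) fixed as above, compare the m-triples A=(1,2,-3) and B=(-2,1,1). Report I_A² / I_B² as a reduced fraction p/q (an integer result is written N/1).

7/16

Shared (l₁,l₂,l₃)=(3,3,4): N and (l;000)² cancel in I_A²/I_B².
A: Δ = 2!·4!·4!/11! = 1/34650; Racah Σ t=1..2: t=1:−1/144 t=2:+1/288 = -1/288; ⇒ 3j(3 3 4; 1 2 -3)² = 1/99, sgn +1
B: Δ = 2!·4!·4!/11! = 1/34650; Racah Σ t=1..2: t=1:−1/144 t=2:+1/48 = 1/72; ⇒ 3j(3 3 4; -2 1 1)² = 16/693, sgn -1
I_A²/I_B² = (1/99)/(16/693) = 7/16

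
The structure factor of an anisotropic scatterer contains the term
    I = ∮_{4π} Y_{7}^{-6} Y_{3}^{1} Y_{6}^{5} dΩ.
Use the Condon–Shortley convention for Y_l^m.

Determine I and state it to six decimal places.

Checks pass: Σm=0; 16 even; l₃=6∈[4,10].
(2·7+1)(2·3+1)(2·6+1) = 1365
Δ: 4! 10! 2! / 17! → 1/2042040
sum: t=1:−1/207360 t=2:+1/57600 t=3:−1/207360 = 1/129600
3j²(7 3 6; 0 0 0) = Δ·Π!·Σ² = 168/12155  (sign +1)
sum: t=3:−1/21772800 t=4:+1/17418240 = 1/87091200
3j²(7 3 6; -6 1 5) = Δ·Π!·Σ² = 11/14280  (sign -1)
combine: 4πI² = 1365·168/12155·11/14280 = 21/1445
take √, sign -1: I = -0.03400719

-0.034007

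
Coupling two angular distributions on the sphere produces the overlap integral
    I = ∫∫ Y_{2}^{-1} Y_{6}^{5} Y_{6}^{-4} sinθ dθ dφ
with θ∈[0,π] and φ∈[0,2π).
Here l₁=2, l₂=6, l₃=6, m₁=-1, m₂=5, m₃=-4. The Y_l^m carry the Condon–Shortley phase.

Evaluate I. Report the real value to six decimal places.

-0.197649

m-sum 0 ✓  L=14 even ✓  4≤6≤8 ✓
Π(2lᵢ+1) = 5×13×13 = 845
triangle coeff Δ(2,6,6) = 1/90090
Σ_t [0,2]: t=0:+1/69120 t=1:−1/14400 t=2:+1/69120 = -7/172800
(3j)²=14/715 [(2 6 6; 0 0 0)], sign=-1
Σ_t [1,2]: t=1:−1/7257600 t=2:+1/725760 = 1/806400
(3j)²=27/910 [(2 6 6; -1 5 -4)], sign=+1
⇒ 4πI² = 27/55
I = (-1)√(27/55/(4π)) = -0.19764945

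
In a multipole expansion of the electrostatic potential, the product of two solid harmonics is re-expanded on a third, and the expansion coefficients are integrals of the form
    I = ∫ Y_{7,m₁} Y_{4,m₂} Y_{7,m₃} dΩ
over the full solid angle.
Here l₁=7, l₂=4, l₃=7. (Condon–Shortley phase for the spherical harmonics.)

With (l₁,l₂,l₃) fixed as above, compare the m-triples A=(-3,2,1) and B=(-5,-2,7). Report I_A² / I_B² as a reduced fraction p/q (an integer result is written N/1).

Shared (l₁,l₂,l₃)=(7,4,7): N and (l;000)² cancel in I_A²/I_B².
A: Δ = 4!·10!·4!/19! = 1/58198140; Racah Σ t=2..4: t=2:+1/7741440 t=3:−1/1088640 t=4:+1/1658880 = -13/69672960; ⇒ 3j(7 4 7; -3 2 1)² = 325/149226, sgn -1
B: Δ = 4!·10!·4!/19! = 1/58198140; Racah Σ t=2..2: t=2:+1/348364800 = 1/348364800; ⇒ 3j(7 4 7; -5 -2 7)² = 11/646, sgn +1
I_A²/I_B² = (325/149226)/(11/646) = 325/2541

325/2541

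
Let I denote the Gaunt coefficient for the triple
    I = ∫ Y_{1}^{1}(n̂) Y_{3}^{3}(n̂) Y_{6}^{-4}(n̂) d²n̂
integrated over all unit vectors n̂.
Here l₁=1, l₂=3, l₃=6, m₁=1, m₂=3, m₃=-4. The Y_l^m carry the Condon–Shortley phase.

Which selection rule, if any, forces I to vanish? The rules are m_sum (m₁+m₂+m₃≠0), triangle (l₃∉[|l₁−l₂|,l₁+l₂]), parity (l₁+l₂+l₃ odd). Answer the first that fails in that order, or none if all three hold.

azimuthal sum: 1 + 3 − 4 = 0  ✓
2 ≤ 6 ≤ 4 (triangle on l)  ✗
L = 1 + 3 + 6 = 10 (even)

triangle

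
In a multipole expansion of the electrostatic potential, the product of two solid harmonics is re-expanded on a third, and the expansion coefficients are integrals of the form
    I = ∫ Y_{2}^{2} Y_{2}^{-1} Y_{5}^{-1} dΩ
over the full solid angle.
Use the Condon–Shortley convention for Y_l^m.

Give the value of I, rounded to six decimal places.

0.000000

|2−2|≤5≤2+2 violated ⇒ I = 0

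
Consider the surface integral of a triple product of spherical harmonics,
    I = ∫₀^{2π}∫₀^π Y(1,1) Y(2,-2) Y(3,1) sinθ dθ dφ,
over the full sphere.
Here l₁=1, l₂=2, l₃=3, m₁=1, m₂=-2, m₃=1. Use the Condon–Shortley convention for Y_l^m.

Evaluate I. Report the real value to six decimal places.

Rules hold: Σm=0, L=6 even, 1≤3≤3.
N = 3·5·7 = 105
Δ = 0!·2!·4!/7! = 1/105
Racah Σ t=0..0: t=0:+1/4 = 1/4
⇒ 3j(1 2 3; 0 0 0)² = 3/35, sgn -1
Racah Σ t=0..0: t=0:+1/48 = 1/48
⇒ 3j(1 2 3; 1 -2 1)² = 1/105, sgn +1
4πI² = N·(3j₀)²·(3jₘ)² = 3/35
I = -1·√(0.0857143/4π) = -0.08258890

-0.082589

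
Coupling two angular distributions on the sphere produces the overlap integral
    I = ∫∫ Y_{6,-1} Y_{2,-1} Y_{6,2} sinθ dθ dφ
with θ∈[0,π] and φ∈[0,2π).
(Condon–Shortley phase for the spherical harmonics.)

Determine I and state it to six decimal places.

0.088837

Checks pass: Σm=0; 14 even; l₃=6∈[4,8].
(2·6+1)(2·2+1)(2·6+1) = 845
Δ: 2! 10! 2! / 15! → 1/90090
sum: t=0:+1/69120 t=1:−1/14400 t=2:+1/69120 = -7/172800
3j²(6 2 6; 0 0 0) = Δ·Π!·Σ² = 14/715  (sign -1)
sum: t=0:+1/60480 t=1:−1/34560 = -1/80640
3j²(6 2 6; -1 -1 2) = Δ·Π!·Σ² = 6/1001  (sign -1)
combine: 4πI² = 845·14/715·6/1001 = 12/121
take √, sign +1: I = 0.08883682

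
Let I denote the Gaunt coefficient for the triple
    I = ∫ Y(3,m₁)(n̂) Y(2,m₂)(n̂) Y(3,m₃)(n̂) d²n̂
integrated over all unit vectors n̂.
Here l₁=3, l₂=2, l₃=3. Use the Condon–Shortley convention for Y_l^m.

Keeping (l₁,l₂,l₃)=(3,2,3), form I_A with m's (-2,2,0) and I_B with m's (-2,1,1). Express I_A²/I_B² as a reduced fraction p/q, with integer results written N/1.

4/3

l's match ⇒ only the (l;m) 3-j factors differ between A and B.
A: triangle coeff Δ(3,2,3) = 1/3780; Σ_t [2,2]: t=2:+1/24 = 1/24; (3j)²=1/21 [(3 2 3; -2 2 0)], sign=-1
B: triangle coeff Δ(3,2,3) = 1/3780; Σ_t [1,2]: t=1:−1/48 t=2:+1/12 = 1/16; (3j)²=1/28 [(3 2 3; -2 1 1)], sign=+1
I_A²/I_B² = (1/21)/(1/28) = 4/3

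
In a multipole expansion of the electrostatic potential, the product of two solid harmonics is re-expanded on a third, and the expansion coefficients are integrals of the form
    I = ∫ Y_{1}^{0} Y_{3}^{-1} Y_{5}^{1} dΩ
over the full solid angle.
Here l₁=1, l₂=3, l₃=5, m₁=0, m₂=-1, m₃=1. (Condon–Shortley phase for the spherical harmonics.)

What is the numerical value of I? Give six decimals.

triangle: need 2≤l₃≤4, have 5; I=0

0.000000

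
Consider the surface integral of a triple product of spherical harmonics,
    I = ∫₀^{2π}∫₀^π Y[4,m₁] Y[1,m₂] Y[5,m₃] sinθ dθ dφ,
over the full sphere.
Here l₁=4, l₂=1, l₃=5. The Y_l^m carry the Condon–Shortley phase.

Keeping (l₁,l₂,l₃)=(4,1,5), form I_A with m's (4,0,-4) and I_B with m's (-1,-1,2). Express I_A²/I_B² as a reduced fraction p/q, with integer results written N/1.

3/7

l's match ⇒ only the (l;m) 3-j factors differ between A and B.
A: triangle coeff Δ(4,1,5) = 1/495; Σ_t [0,0]: t=0:+1/40320 = 1/40320; (3j)²=1/55 [(4 1 5; 4 0 -4)], sign=-1
B: triangle coeff Δ(4,1,5) = 1/495; Σ_t [0,0]: t=0:+1/1440 = 1/1440; (3j)²=7/165 [(4 1 5; -1 -1 2)], sign=-1
I_A²/I_B² = (1/55)/(7/165) = 3/7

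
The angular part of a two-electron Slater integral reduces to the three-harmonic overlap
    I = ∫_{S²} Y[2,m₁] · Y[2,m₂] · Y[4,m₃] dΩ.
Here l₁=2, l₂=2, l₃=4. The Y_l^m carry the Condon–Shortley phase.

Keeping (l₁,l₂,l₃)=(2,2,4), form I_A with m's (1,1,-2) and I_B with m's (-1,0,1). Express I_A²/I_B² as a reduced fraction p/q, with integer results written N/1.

4/3

Same 2,2,4: normalisation and zero-m 3j drop out of the ratio.
A: Δ: 0! 4! 4! / 9! → 1/630; sum: t=0:+1/36 = 1/36; 3j²(2 2 4; 1 1 -2) = Δ·Π!·Σ² = 4/63  (sign +1)
B: Δ: 0! 4! 4! / 9! → 1/630; sum: t=0:+1/24 = 1/24; 3j²(2 2 4; -1 0 1) = Δ·Π!·Σ² = 1/21  (sign -1)
I_A²/I_B² = (4/63)/(1/21) = 4/3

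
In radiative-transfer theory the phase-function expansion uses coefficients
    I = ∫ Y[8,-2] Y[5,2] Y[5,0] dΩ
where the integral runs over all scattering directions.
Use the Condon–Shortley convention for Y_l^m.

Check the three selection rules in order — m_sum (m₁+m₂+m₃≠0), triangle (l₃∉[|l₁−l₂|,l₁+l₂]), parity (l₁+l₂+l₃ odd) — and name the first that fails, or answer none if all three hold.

m₁+m₂+m₃ = -2 + 2 + 0 = 0  ✓
triangle: |8−5|=3 ≤ l₃=5 ≤ 8+5=13  ✓
parity: l₁+l₂+l₃ = 18 is even  ✓

none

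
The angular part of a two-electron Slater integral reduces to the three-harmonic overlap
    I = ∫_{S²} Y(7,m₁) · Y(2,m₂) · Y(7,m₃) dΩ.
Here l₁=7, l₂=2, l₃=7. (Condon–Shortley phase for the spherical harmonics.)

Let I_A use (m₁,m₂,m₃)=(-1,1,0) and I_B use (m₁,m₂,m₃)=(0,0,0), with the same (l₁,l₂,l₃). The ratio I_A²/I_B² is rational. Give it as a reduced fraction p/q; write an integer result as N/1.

Shared (l₁,l₂,l₃)=(7,2,7): N and (l;000)² cancel in I_A²/I_B².
A: Δ = 2!·12!·2!/17! = 1/185640; Racah Σ t=1..2: t=1:−1/1209600 t=2:+1/1036800 = 1/7257600; ⇒ 3j(7 2 7; -1 1 0)² = 1/2210, sgn -1
B: Δ = 2!·12!·2!/17! = 1/185640; Racah Σ t=0..2: t=0:+1/2419200 t=1:−1/518400 t=2:+1/2419200 = -1/907200; ⇒ 3j(7 2 7; 0 0 0)² = 56/3315, sgn +1
I_A²/I_B² = (1/2210)/(56/3315) = 3/112

3/112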